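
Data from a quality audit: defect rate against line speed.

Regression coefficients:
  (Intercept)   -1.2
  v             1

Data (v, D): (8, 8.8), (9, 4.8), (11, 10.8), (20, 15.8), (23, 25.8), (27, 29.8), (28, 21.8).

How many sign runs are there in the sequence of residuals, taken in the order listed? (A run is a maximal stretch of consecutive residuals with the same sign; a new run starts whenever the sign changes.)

6 runs

v=8: D̂ = -1.2 + 8 = 6.8; e = 8.8 − 6.8 = 2
v=9: D̂ = -1.2 + 9 = 7.8; e = 4.8 − 7.8 = -3
v=11: D̂ = -1.2 + 11 = 9.8; e = 10.8 − 9.8 = 1
v=20: D̂ = -1.2 + 20 = 18.8; e = 15.8 − 18.8 = -3
v=23: D̂ = -1.2 + 23 = 21.8; e = 25.8 − 21.8 = 4
v=27: D̂ = -1.2 + 27 = 25.8; e = 29.8 − 25.8 = 4
v=28: D̂ = -1.2 + 28 = 26.8; e = 21.8 − 26.8 = -5
Signs: + − + − + + −
Runs: +×1, −×1, +×1, −×1, +×2, −×1 → 6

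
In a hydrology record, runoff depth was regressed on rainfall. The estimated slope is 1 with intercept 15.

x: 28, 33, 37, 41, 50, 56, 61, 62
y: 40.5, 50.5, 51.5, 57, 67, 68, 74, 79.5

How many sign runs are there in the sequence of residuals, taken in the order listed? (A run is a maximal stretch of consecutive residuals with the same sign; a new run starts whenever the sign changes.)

6 runs

x=28: ŷ = 15 + 28 = 43; r = 40.5 − 43 = -2.5
x=33: ŷ = 15 + 33 = 48; r = 50.5 − 48 = 2.5
x=37: ŷ = 15 + 37 = 52; r = 51.5 − 52 = -0.5
x=41: ŷ = 15 + 41 = 56; r = 57 − 56 = 1
x=50: ŷ = 15 + 50 = 65; r = 67 − 65 = 2
x=56: ŷ = 15 + 56 = 71; r = 68 − 71 = -3
x=61: ŷ = 15 + 61 = 76; r = 74 − 76 = -2
x=62: ŷ = 15 + 62 = 77; r = 79.5 − 77 = 2.5
Signs: − + − + + − − +
Runs: −×1, +×1, −×1, +×2, −×2, +×1 → 6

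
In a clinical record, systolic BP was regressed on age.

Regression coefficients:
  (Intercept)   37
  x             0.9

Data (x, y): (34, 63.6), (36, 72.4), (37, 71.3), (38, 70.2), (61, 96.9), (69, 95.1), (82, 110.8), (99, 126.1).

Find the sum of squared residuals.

x=34: ŷ = 37 + 0.9·34 = 67.6; e = 63.6 − 67.6 = -4
x=36: ŷ = 37 + 0.9·36 = 69.4; e = 72.4 − 69.4 = 3
x=37: ŷ = 37 + 0.9·37 = 70.3; e = 71.3 − 70.3 = 1
x=38: ŷ = 37 + 0.9·38 = 71.2; e = 70.2 − 71.2 = -1
x=61: ŷ = 37 + 0.9·61 = 91.9; e = 96.9 − 91.9 = 5
x=69: ŷ = 37 + 0.9·69 = 99.1; e = 95.1 − 99.1 = -4
x=82: ŷ = 37 + 0.9·82 = 110.8; e = 110.8 − 110.8 = 0
x=99: ŷ = 37 + 0.9·99 = 126.1; e = 126.1 − 126.1 = 0
SSE = 16 + 9 + 1 + 1 + 25 + 16 + 0 + 0 = 68

SSE = 68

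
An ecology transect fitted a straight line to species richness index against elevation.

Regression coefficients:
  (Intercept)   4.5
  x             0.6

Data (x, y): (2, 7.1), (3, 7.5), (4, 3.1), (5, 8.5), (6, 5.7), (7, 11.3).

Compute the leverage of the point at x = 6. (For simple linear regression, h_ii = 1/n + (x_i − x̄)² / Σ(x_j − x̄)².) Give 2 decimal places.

x̄ = (2 + 3 + 4 + 5 + 6 + 7)/6 = 4.5
Σ(x − x̄)² = 6.25 + 2.25 + 0.25 + 0.25 + 2.25 + 6.25 = 17.5
h = 1/6 + (1.5)²/17.5 = 0.166667 + 0.128571 = 0.30

h = 0.30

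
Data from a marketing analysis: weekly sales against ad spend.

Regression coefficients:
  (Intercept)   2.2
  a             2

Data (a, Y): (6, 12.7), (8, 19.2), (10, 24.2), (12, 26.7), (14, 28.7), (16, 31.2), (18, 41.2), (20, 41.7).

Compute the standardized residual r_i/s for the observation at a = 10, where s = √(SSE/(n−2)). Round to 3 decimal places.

0.926

a=6: ŷ = 2.2 + 2·6 = 14.2; r = 12.7 − 14.2 = -1.5
a=8: ŷ = 2.2 + 2·8 = 18.2; r = 19.2 − 18.2 = 1
a=10: ŷ = 2.2 + 2·10 = 22.2; r = 24.2 − 22.2 = 2
a=12: ŷ = 2.2 + 2·12 = 26.2; r = 26.7 − 26.2 = 0.5
a=14: ŷ = 2.2 + 2·14 = 30.2; r = 28.7 − 30.2 = -1.5
a=16: ŷ = 2.2 + 2·16 = 34.2; r = 31.2 − 34.2 = -3
a=18: ŷ = 2.2 + 2·18 = 38.2; r = 41.2 − 38.2 = 3
a=20: ŷ = 2.2 + 2·20 = 42.2; r = 41.7 − 42.2 = -0.5
SSE = 2.25 + 1 + 4 + 0.25 + 2.25 + 9 + 9 + 0.25 = 28
s = √(28/6) = 2.16025
r/s = 2 / 2.16025 = 0.926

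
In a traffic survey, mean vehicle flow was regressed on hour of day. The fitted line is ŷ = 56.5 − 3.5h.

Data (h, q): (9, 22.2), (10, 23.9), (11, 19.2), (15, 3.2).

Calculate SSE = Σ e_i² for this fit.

h=9: ŷ = 56.5 − 3.5·9 = 25; e = 22.2 − 25 = -2.8
h=10: ŷ = 56.5 − 3.5·10 = 21.5; e = 23.9 − 21.5 = 2.4
h=11: ŷ = 56.5 − 3.5·11 = 18; e = 19.2 − 18 = 1.2
h=15: ŷ = 56.5 − 3.5·15 = 4; e = 3.2 − 4 = -0.8
SSE = 7.84 + 5.76 + 1.44 + 0.64 = 15.68

SSE = 15.68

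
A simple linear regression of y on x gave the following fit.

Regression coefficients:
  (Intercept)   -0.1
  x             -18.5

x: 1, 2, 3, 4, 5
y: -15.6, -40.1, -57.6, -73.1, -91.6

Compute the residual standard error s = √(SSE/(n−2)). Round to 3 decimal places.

x=1: ŷ = -0.1 − 18.5·1 = -18.6; r = -15.6 − (-18.6) = 3
x=2: ŷ = -0.1 − 18.5·2 = -37.1; r = -40.1 − (-37.1) = -3
x=3: ŷ = -0.1 − 18.5·3 = -55.6; r = -57.6 − (-55.6) = -2
x=4: ŷ = -0.1 − 18.5·4 = -74.1; r = -73.1 − (-74.1) = 1
x=5: ŷ = -0.1 − 18.5·5 = -92.6; r = -91.6 − (-92.6) = 1
SSE = 9 + 9 + 4 + 1 + 1 = 24
s = √(24/3) = √8 ≈ 2.828

s = 2.828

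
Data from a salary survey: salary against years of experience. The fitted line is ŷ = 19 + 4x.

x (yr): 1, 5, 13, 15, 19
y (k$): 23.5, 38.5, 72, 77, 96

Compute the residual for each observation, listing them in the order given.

x=1: ŷ = 19 + 4·1 = 23; r = 23.5 − 23 = 0.5
x=5: ŷ = 19 + 4·5 = 39; r = 38.5 − 39 = -0.5
x=13: ŷ = 19 + 4·13 = 71; r = 72 − 71 = 1
x=15: ŷ = 19 + 4·15 = 79; r = 77 − 79 = -2
x=19: ŷ = 19 + 4·19 = 95; r = 96 − 95 = 1

0.5, -0.5, 1, -2, 1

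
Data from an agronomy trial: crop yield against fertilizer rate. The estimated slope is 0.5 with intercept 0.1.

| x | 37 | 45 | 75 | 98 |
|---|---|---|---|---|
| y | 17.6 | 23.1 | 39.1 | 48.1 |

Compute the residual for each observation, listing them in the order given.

-1, 0.5, 1.5, -1

x=37: ŷ = 0.1 + 0.5·37 = 18.6; e = 17.6 − 18.6 = -1
x=45: ŷ = 0.1 + 0.5·45 = 22.6; e = 23.1 − 22.6 = 0.5
x=75: ŷ = 0.1 + 0.5·75 = 37.6; e = 39.1 − 37.6 = 1.5
x=98: ŷ = 0.1 + 0.5·98 = 49.1; e = 48.1 − 49.1 = -1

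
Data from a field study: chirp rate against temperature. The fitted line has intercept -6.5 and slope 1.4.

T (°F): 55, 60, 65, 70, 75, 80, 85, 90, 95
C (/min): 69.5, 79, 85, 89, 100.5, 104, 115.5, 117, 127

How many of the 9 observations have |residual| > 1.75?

4

T=55: Ĉ = -6.5 + 1.4·55 = 70.5; e = 69.5 − 70.5 = -1
T=60: Ĉ = -6.5 + 1.4·60 = 77.5; e = 79 − 77.5 = 1.5
T=65: Ĉ = -6.5 + 1.4·65 = 84.5; e = 85 − 84.5 = 0.5
T=70: Ĉ = -6.5 + 1.4·70 = 91.5; e = 89 − 91.5 = -2.5
T=75: Ĉ = -6.5 + 1.4·75 = 98.5; e = 100.5 − 98.5 = 2
T=80: Ĉ = -6.5 + 1.4·80 = 105.5; e = 104 − 105.5 = -1.5
T=85: Ĉ = -6.5 + 1.4·85 = 112.5; e = 115.5 − 112.5 = 3
T=90: Ĉ = -6.5 + 1.4·90 = 119.5; e = 117 − 119.5 = -2.5
T=95: Ĉ = -6.5 + 1.4·95 = 126.5; e = 127 − 126.5 = 0.5
|e| > 1.75: T=70 (|e|=2.5), T=75 (|e|=2), T=85 (|e|=3), T=90 (|e|=2.5) → 4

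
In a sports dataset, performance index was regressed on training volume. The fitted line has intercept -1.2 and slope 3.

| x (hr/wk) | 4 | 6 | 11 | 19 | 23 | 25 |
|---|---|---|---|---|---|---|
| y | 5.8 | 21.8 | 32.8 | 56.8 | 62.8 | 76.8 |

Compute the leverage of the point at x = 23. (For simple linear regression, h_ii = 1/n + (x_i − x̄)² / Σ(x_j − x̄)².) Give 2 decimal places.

h = 0.34

x̄ = (4 + 6 + 11 + 19 + 23 + 25)/6 = 14.6667
Σ(x − x̄)² = 113.778 + 75.1111 + 13.4444 + 18.7778 + 69.4444 + 106.778 = 397.333
h = 1/6 + (8.33333)²/397.333 = 0.166667 + 0.174776 = 0.34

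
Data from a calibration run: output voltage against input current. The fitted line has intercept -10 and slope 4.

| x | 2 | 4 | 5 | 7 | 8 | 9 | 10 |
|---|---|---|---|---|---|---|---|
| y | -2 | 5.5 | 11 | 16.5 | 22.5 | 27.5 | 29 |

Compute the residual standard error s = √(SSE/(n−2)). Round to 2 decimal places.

x=2: ŷ = -10 + 4·2 = -2; e = -2 − (-2) = 0
x=4: ŷ = -10 + 4·4 = 6; e = 5.5 − 6 = -0.5
x=5: ŷ = -10 + 4·5 = 10; e = 11 − 10 = 1
x=7: ŷ = -10 + 4·7 = 18; e = 16.5 − 18 = -1.5
x=8: ŷ = -10 + 4·8 = 22; e = 22.5 − 22 = 0.5
x=9: ŷ = -10 + 4·9 = 26; e = 27.5 − 26 = 1.5
x=10: ŷ = -10 + 4·10 = 30; e = 29 − 30 = -1
SSE = 0 + 0.25 + 1 + 2.25 + 0.25 + 2.25 + 1 = 7
s = √(7/5) = √1.4 ≈ 1.18

s = 1.18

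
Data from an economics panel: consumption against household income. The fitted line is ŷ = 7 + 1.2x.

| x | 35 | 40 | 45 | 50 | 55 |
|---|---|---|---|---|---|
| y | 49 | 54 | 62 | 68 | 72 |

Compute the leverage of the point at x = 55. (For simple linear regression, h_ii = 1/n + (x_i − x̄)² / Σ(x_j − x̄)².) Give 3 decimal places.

h = 0.600

x̄ = (35 + 40 + 45 + 50 + 55)/5 = 45
Σ(x − x̄)² = 100 + 25 + 0 + 25 + 100 = 250
h = 1/5 + (10)²/250 = 0.2 + 0.4 = 0.600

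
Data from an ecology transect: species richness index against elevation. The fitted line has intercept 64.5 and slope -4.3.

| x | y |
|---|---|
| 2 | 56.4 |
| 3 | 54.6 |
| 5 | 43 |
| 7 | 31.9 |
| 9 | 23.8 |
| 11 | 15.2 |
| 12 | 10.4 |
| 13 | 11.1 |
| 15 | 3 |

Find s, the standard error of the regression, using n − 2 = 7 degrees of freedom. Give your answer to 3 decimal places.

s = 2.535

x=2: ŷ = 64.5 − 4.3·2 = 55.9; r = 56.4 − 55.9 = 0.5
x=3: ŷ = 64.5 − 4.3·3 = 51.6; r = 54.6 − 51.6 = 3
x=5: ŷ = 64.5 − 4.3·5 = 43; r = 43 − 43 = 0
x=7: ŷ = 64.5 − 4.3·7 = 34.4; r = 31.9 − 34.4 = -2.5
x=9: ŷ = 64.5 − 4.3·9 = 25.8; r = 23.8 − 25.8 = -2
x=11: ŷ = 64.5 − 4.3·11 = 17.2; r = 15.2 − 17.2 = -2
x=12: ŷ = 64.5 − 4.3·12 = 12.9; r = 10.4 − 12.9 = -2.5
x=13: ŷ = 64.5 − 4.3·13 = 8.6; r = 11.1 − 8.6 = 2.5
x=15: ŷ = 64.5 − 4.3·15 = 0; r = 3 − 0 = 3
SSE = 0.25 + 9 + 0 + 6.25 + 4 + 4 + 6.25 + 6.25 + 9 = 45
s = √(45/7) = √6.42857 ≈ 2.535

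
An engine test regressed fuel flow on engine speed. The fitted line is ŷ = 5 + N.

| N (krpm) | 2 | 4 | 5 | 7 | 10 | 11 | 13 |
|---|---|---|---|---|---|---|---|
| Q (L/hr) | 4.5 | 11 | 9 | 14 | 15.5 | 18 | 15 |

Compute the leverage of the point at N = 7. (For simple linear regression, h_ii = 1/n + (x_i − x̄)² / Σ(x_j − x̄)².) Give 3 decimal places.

h = 0.145

N̄ = (2 + 4 + 5 + 7 + 10 + 11 + 13)/7 = 7.42857
Σ(N − N̄)² = 29.4694 + 11.7551 + 5.89796 + 0.183673 + 6.61224 + 12.7551 + 31.0408 = 97.7143
h = 1/7 + (-0.428571)²/97.7143 = 0.142857 + 0.0018797 = 0.145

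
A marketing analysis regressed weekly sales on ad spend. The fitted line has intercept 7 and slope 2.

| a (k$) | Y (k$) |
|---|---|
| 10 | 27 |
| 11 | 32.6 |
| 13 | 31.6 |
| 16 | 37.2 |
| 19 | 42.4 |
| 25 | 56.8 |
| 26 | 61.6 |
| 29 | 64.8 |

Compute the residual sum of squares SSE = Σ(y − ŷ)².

a=10: Ŷ = 7 + 2·10 = 27; r = 27 − 27 = 0
a=11: Ŷ = 7 + 2·11 = 29; r = 32.6 − 29 = 3.6
a=13: Ŷ = 7 + 2·13 = 33; r = 31.6 − 33 = -1.4
a=16: Ŷ = 7 + 2·16 = 39; r = 37.2 − 39 = -1.8
a=19: Ŷ = 7 + 2·19 = 45; r = 42.4 − 45 = -2.6
a=25: Ŷ = 7 + 2·25 = 57; r = 56.8 − 57 = -0.2
a=26: Ŷ = 7 + 2·26 = 59; r = 61.6 − 59 = 2.6
a=29: Ŷ = 7 + 2·29 = 65; r = 64.8 − 65 = -0.2
SSE = 0 + 12.96 + 1.96 + 3.24 + 6.76 + 0.04 + 6.76 + 0.04 = 31.76

SSE = 31.76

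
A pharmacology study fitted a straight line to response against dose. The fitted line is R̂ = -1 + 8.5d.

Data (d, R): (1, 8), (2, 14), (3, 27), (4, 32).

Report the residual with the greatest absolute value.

d=1: R̂ = -1 + 8.5·1 = 7.5; e = 8 − 7.5 = 0.5
d=2: R̂ = -1 + 8.5·2 = 16; e = 14 − 16 = -2
d=3: R̂ = -1 + 8.5·3 = 24.5; e = 27 − 24.5 = 2.5
d=4: R̂ = -1 + 8.5·4 = 33; e = 32 − 33 = -1
Largest |e| is 2.5 at d = 3, residual 2.5.

e = 2.5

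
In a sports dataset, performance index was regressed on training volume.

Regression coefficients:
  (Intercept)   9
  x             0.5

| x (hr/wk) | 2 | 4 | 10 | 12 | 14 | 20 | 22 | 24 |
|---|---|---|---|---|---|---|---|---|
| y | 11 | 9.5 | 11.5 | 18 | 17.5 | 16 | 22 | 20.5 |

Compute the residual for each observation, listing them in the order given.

1, -1.5, -2.5, 3, 1.5, -3, 2, -0.5

x=2: ŷ = 9 + 0.5·2 = 10; r = 11 − 10 = 1
x=4: ŷ = 9 + 0.5·4 = 11; r = 9.5 − 11 = -1.5
x=10: ŷ = 9 + 0.5·10 = 14; r = 11.5 − 14 = -2.5
x=12: ŷ = 9 + 0.5·12 = 15; r = 18 − 15 = 3
x=14: ŷ = 9 + 0.5·14 = 16; r = 17.5 − 16 = 1.5
x=20: ŷ = 9 + 0.5·20 = 19; r = 16 − 19 = -3
x=22: ŷ = 9 + 0.5·22 = 20; r = 22 − 20 = 2
x=24: ŷ = 9 + 0.5·24 = 21; r = 20.5 − 21 = -0.5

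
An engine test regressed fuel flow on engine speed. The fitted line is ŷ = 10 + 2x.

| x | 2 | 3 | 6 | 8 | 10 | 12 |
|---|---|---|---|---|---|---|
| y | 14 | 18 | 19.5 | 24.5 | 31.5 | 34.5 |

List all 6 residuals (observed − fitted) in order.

x=2: ŷ = 10 + 2·2 = 14; e = 14 − 14 = 0
x=3: ŷ = 10 + 2·3 = 16; e = 18 − 16 = 2
x=6: ŷ = 10 + 2·6 = 22; e = 19.5 − 22 = -2.5
x=8: ŷ = 10 + 2·8 = 26; e = 24.5 − 26 = -1.5
x=10: ŷ = 10 + 2·10 = 30; e = 31.5 − 30 = 1.5
x=12: ŷ = 10 + 2·12 = 34; e = 34.5 − 34 = 0.5

0, 2, -2.5, -1.5, 1.5, 0.5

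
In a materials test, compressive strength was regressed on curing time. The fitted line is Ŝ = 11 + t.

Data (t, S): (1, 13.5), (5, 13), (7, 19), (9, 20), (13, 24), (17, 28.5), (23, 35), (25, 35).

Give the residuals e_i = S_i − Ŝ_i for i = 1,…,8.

t=1: Ŝ = 11 + 1 = 12; e = 13.5 − 12 = 1.5
t=5: Ŝ = 11 + 5 = 16; e = 13 − 16 = -3
t=7: Ŝ = 11 + 7 = 18; e = 19 − 18 = 1
t=9: Ŝ = 11 + 9 = 20; e = 20 − 20 = 0
t=13: Ŝ = 11 + 13 = 24; e = 24 − 24 = 0
t=17: Ŝ = 11 + 17 = 28; e = 28.5 − 28 = 0.5
t=23: Ŝ = 11 + 23 = 34; e = 35 − 34 = 1
t=25: Ŝ = 11 + 25 = 36; e = 35 − 36 = -1

1.5, -3, 1, 0, 0, 0.5, 1, -1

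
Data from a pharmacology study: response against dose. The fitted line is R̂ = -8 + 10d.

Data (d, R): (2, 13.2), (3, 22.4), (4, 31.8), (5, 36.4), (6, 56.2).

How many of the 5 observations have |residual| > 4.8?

1

d=2: R̂ = -8 + 10·2 = 12; e = 13.2 − 12 = 1.2
d=3: R̂ = -8 + 10·3 = 22; e = 22.4 − 22 = 0.4
d=4: R̂ = -8 + 10·4 = 32; e = 31.8 − 32 = -0.2
d=5: R̂ = -8 + 10·5 = 42; e = 36.4 − 42 = -5.6
d=6: R̂ = -8 + 10·6 = 52; e = 56.2 − 52 = 4.2
|e| > 4.8: d=5 (|e|=5.6) → 1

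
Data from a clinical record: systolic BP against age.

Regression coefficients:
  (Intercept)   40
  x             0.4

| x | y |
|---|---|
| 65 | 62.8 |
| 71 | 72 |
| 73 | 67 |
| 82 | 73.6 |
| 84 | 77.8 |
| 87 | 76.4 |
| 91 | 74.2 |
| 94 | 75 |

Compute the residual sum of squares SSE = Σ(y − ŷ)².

SSE = 60.48

x=65: ŷ = 40 + 0.4·65 = 66; r = 62.8 − 66 = -3.2
x=71: ŷ = 40 + 0.4·71 = 68.4; r = 72 − 68.4 = 3.6
x=73: ŷ = 40 + 0.4·73 = 69.2; r = 67 − 69.2 = -2.2
x=82: ŷ = 40 + 0.4·82 = 72.8; r = 73.6 − 72.8 = 0.8
x=84: ŷ = 40 + 0.4·84 = 73.6; r = 77.8 − 73.6 = 4.2
x=87: ŷ = 40 + 0.4·87 = 74.8; r = 76.4 − 74.8 = 1.6
x=91: ŷ = 40 + 0.4·91 = 76.4; r = 74.2 − 76.4 = -2.2
x=94: ŷ = 40 + 0.4·94 = 77.6; r = 75 − 77.6 = -2.6
SSE = 10.24 + 12.96 + 4.84 + 0.64 + 17.64 + 2.56 + 4.84 + 6.76 = 60.48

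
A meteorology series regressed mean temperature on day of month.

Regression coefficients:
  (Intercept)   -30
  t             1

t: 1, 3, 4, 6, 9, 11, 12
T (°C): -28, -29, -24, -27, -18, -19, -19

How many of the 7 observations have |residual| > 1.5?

t=1: T̂ = -30 + 1 = -29; e = -28 − (-29) = 1
t=3: T̂ = -30 + 3 = -27; e = -29 − (-27) = -2
t=4: T̂ = -30 + 4 = -26; e = -24 − (-26) = 2
t=6: T̂ = -30 + 6 = -24; e = -27 − (-24) = -3
t=9: T̂ = -30 + 9 = -21; e = -18 − (-21) = 3
t=11: T̂ = -30 + 11 = -19; e = -19 − (-19) = 0
t=12: T̂ = -30 + 12 = -18; e = -19 − (-18) = -1
|e| > 1.5: t=3 (|e|=2), t=4 (|e|=2), t=6 (|e|=3), t=9 (|e|=3) → 4

4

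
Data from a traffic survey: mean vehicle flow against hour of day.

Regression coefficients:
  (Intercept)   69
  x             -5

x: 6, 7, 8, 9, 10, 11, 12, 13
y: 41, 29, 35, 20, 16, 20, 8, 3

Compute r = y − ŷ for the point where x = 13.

ŷ = 69 − 5·13 = 4
r = 3 − 4 = -1

r = -1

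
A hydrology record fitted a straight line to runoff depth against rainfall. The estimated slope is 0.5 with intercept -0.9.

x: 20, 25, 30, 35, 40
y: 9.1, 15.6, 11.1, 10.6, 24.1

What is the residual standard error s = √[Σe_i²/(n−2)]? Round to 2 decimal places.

x=20: ŷ = -0.9 + 0.5·20 = 9.1; e = 9.1 − 9.1 = 0
x=25: ŷ = -0.9 + 0.5·25 = 11.6; e = 15.6 − 11.6 = 4
x=30: ŷ = -0.9 + 0.5·30 = 14.1; e = 11.1 − 14.1 = -3
x=35: ŷ = -0.9 + 0.5·35 = 16.6; e = 10.6 − 16.6 = -6
x=40: ŷ = -0.9 + 0.5·40 = 19.1; e = 24.1 − 19.1 = 5
SSE = 0 + 16 + 9 + 36 + 25 = 86
s = √(86/3) = √28.6667 ≈ 5.35

s = 5.35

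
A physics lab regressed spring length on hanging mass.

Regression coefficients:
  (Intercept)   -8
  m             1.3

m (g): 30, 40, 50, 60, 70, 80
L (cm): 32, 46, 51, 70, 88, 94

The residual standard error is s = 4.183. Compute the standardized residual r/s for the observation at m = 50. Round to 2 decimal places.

L̂ = -8 + 1.3·50 = 57
r = 51 − 57 = -6
r/s = -6 / 4.183 = -1.43

-1.43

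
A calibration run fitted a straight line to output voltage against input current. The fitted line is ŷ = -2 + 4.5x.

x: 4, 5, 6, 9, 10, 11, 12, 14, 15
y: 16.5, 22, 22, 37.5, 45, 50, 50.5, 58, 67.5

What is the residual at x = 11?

ŷ = -2 + 4.5·11 = 47.5
r = 50 − 47.5 = 2.5

r = 2.5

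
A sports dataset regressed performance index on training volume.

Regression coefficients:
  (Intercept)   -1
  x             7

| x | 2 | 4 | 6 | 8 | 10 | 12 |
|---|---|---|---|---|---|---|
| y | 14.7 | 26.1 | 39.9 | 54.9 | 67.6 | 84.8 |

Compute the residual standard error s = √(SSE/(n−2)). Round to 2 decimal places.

x=2: ŷ = -1 + 7·2 = 13; e = 14.7 − 13 = 1.7
x=4: ŷ = -1 + 7·4 = 27; e = 26.1 − 27 = -0.9
x=6: ŷ = -1 + 7·6 = 41; e = 39.9 − 41 = -1.1
x=8: ŷ = -1 + 7·8 = 55; e = 54.9 − 55 = -0.1
x=10: ŷ = -1 + 7·10 = 69; e = 67.6 − 69 = -1.4
x=12: ŷ = -1 + 7·12 = 83; e = 84.8 − 83 = 1.8
SSE = 2.89 + 0.81 + 1.21 + 0.01 + 1.96 + 3.24 = 10.12
s = √(10.12/4) = √2.53 ≈ 1.59

s = 1.59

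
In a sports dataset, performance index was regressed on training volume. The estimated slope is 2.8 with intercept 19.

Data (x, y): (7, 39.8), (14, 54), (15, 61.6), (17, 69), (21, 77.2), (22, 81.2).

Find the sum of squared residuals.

x=7: ŷ = 19 + 2.8·7 = 38.6; r = 39.8 − 38.6 = 1.2
x=14: ŷ = 19 + 2.8·14 = 58.2; r = 54 − 58.2 = -4.2
x=15: ŷ = 19 + 2.8·15 = 61; r = 61.6 − 61 = 0.6
x=17: ŷ = 19 + 2.8·17 = 66.6; r = 69 − 66.6 = 2.4
x=21: ŷ = 19 + 2.8·21 = 77.8; r = 77.2 − 77.8 = -0.6
x=22: ŷ = 19 + 2.8·22 = 80.6; r = 81.2 − 80.6 = 0.6
SSE = 1.44 + 17.64 + 0.36 + 5.76 + 0.36 + 0.36 = 25.92

SSE = 25.92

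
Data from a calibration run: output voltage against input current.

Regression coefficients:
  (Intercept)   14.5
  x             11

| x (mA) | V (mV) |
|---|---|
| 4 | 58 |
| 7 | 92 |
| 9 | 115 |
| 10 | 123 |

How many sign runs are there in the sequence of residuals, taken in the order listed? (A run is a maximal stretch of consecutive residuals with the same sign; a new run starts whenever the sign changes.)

x=4: ŷ = 14.5 + 11·4 = 58.5; r = 58 − 58.5 = -0.5
x=7: ŷ = 14.5 + 11·7 = 91.5; r = 92 − 91.5 = 0.5
x=9: ŷ = 14.5 + 11·9 = 113.5; r = 115 − 113.5 = 1.5
x=10: ŷ = 14.5 + 11·10 = 124.5; r = 123 − 124.5 = -1.5
Signs: − + + −
Runs: −×1, +×2, −×1 → 3

3 runs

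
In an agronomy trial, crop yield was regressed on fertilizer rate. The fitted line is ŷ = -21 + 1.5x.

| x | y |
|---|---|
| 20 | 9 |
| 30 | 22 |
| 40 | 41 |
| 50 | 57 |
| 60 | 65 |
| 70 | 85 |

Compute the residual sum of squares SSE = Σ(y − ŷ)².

x=20: ŷ = -21 + 1.5·20 = 9; e = 9 − 9 = 0
x=30: ŷ = -21 + 1.5·30 = 24; e = 22 − 24 = -2
x=40: ŷ = -21 + 1.5·40 = 39; e = 41 − 39 = 2
x=50: ŷ = -21 + 1.5·50 = 54; e = 57 − 54 = 3
x=60: ŷ = -21 + 1.5·60 = 69; e = 65 − 69 = -4
x=70: ŷ = -21 + 1.5·70 = 84; e = 85 − 84 = 1
SSE = 0 + 4 + 4 + 9 + 16 + 1 = 34

SSE = 34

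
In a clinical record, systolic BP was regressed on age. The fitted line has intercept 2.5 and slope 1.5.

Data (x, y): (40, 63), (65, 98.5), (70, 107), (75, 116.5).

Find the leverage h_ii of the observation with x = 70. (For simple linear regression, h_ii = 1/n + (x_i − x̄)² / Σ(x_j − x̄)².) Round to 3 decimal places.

h = 0.328

x̄ = (40 + 65 + 70 + 75)/4 = 62.5
Σ(x − x̄)² = 506.25 + 6.25 + 56.25 + 156.25 = 725
h = 1/4 + (7.5)²/725 = 0.25 + 0.0775862 = 0.328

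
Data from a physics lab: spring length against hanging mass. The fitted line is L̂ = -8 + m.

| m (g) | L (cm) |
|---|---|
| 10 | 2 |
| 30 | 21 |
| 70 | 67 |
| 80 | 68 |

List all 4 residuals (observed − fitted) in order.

m=10: L̂ = -8 + 10 = 2; e = 2 − 2 = 0
m=30: L̂ = -8 + 30 = 22; e = 21 − 22 = -1
m=70: L̂ = -8 + 70 = 62; e = 67 − 62 = 5
m=80: L̂ = -8 + 80 = 72; e = 68 − 72 = -4

0, -1, 5, -4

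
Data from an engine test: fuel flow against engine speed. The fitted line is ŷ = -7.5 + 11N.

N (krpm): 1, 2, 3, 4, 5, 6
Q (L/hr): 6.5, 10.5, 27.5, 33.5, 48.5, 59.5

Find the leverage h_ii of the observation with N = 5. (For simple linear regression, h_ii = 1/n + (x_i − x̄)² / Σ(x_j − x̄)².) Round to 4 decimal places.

h = 0.2952

N̄ = (1 + 2 + 3 + 4 + 5 + 6)/6 = 3.5
Σ(N − N̄)² = 6.25 + 2.25 + 0.25 + 0.25 + 2.25 + 6.25 = 17.5
h = 1/6 + (1.5)²/17.5 = 0.166667 + 0.128571 = 0.2952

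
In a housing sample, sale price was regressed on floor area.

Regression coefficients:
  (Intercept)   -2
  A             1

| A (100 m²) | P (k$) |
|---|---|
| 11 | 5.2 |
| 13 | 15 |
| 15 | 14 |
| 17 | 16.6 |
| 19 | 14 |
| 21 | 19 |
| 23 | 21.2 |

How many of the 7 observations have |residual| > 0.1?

6

A=11: ŷ = -2 + 11 = 9; e = 5.2 − 9 = -3.8
A=13: ŷ = -2 + 13 = 11; e = 15 − 11 = 4
A=15: ŷ = -2 + 15 = 13; e = 14 − 13 = 1
A=17: ŷ = -2 + 17 = 15; e = 16.6 − 15 = 1.6
A=19: ŷ = -2 + 19 = 17; e = 14 − 17 = -3
A=21: ŷ = -2 + 21 = 19; e = 19 − 19 = 0
A=23: ŷ = -2 + 23 = 21; e = 21.2 − 21 = 0.2
|e| > 0.1: A=11 (|e|=3.8), A=13 (|e|=4), A=15 (|e|=1), A=17 (|e|=1.6), A=19 (|e|=3), A=23 (|e|=0.2) → 6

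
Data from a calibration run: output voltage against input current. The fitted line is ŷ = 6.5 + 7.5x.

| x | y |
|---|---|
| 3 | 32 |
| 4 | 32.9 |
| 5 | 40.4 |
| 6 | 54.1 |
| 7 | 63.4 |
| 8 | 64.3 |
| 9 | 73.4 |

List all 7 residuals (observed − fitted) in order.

3, -3.6, -3.6, 2.6, 4.4, -2.2, -0.6

x=3: ŷ = 6.5 + 7.5·3 = 29; e = 32 − 29 = 3
x=4: ŷ = 6.5 + 7.5·4 = 36.5; e = 32.9 − 36.5 = -3.6
x=5: ŷ = 6.5 + 7.5·5 = 44; e = 40.4 − 44 = -3.6
x=6: ŷ = 6.5 + 7.5·6 = 51.5; e = 54.1 − 51.5 = 2.6
x=7: ŷ = 6.5 + 7.5·7 = 59; e = 63.4 − 59 = 4.4
x=8: ŷ = 6.5 + 7.5·8 = 66.5; e = 64.3 − 66.5 = -2.2
x=9: ŷ = 6.5 + 7.5·9 = 74; e = 73.4 − 74 = -0.6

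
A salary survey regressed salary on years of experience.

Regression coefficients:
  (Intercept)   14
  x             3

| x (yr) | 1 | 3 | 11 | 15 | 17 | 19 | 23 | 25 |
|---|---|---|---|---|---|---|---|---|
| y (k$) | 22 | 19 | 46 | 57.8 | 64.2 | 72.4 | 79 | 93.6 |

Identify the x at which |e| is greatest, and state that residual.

x=1: ŷ = 14 + 3·1 = 17; e = 22 − 17 = 5
x=3: ŷ = 14 + 3·3 = 23; e = 19 − 23 = -4
x=11: ŷ = 14 + 3·11 = 47; e = 46 − 47 = -1
x=15: ŷ = 14 + 3·15 = 59; e = 57.8 − 59 = -1.2
x=17: ŷ = 14 + 3·17 = 65; e = 64.2 − 65 = -0.8
x=19: ŷ = 14 + 3·19 = 71; e = 72.4 − 71 = 1.4
x=23: ŷ = 14 + 3·23 = 83; e = 79 − 83 = -4
x=25: ŷ = 14 + 3·25 = 89; e = 93.6 − 89 = 4.6
Largest |e| is 5 at x = 1, residual 5.

x = 1, e = 5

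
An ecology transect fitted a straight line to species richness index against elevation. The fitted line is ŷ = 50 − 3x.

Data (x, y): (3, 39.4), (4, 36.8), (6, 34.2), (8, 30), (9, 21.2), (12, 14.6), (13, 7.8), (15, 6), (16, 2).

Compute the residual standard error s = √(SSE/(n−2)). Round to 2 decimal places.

x=3: ŷ = 50 − 3·3 = 41; r = 39.4 − 41 = -1.6
x=4: ŷ = 50 − 3·4 = 38; r = 36.8 − 38 = -1.2
x=6: ŷ = 50 − 3·6 = 32; r = 34.2 − 32 = 2.2
x=8: ŷ = 50 − 3·8 = 26; r = 30 − 26 = 4
x=9: ŷ = 50 − 3·9 = 23; r = 21.2 − 23 = -1.8
x=12: ŷ = 50 − 3·12 = 14; r = 14.6 − 14 = 0.6
x=13: ŷ = 50 − 3·13 = 11; r = 7.8 − 11 = -3.2
x=15: ŷ = 50 − 3·15 = 5; r = 6 − 5 = 1
x=16: ŷ = 50 − 3·16 = 2; r = 2 − 2 = 0
SSE = 2.56 + 1.44 + 4.84 + 16 + 3.24 + 0.36 + 10.24 + 1 + 0 = 39.68
s = √(39.68/7) = √5.66857 ≈ 2.38

s = 2.38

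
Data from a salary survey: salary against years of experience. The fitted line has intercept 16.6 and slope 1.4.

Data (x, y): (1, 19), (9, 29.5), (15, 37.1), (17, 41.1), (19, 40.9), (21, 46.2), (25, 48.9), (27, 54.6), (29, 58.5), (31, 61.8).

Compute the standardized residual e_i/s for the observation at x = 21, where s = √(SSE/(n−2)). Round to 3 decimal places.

0.128

x=1: ŷ = 16.6 + 1.4·1 = 18; e = 19 − 18 = 1
x=9: ŷ = 16.6 + 1.4·9 = 29.2; e = 29.5 − 29.2 = 0.3
x=15: ŷ = 16.6 + 1.4·15 = 37.6; e = 37.1 − 37.6 = -0.5
x=17: ŷ = 16.6 + 1.4·17 = 40.4; e = 41.1 − 40.4 = 0.7
x=19: ŷ = 16.6 + 1.4·19 = 43.2; e = 40.9 − 43.2 = -2.3
x=21: ŷ = 16.6 + 1.4·21 = 46; e = 46.2 − 46 = 0.2
x=25: ŷ = 16.6 + 1.4·25 = 51.6; e = 48.9 − 51.6 = -2.7
x=27: ŷ = 16.6 + 1.4·27 = 54.4; e = 54.6 − 54.4 = 0.2
x=29: ŷ = 16.6 + 1.4·29 = 57.2; e = 58.5 − 57.2 = 1.3
x=31: ŷ = 16.6 + 1.4·31 = 60; e = 61.8 − 60 = 1.8
SSE = 1 + 0.09 + 0.25 + 0.49 + 5.29 + 0.04 + 7.29 + 0.04 + 1.69 + 3.24 = 19.42
s = √(19.42/8) = 1.55804
e/s = 0.2 / 1.55804 = 0.128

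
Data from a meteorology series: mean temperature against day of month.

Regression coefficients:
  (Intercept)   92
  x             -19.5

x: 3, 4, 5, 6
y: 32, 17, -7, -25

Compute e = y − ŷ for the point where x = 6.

e = 0

ŷ = 92 − 19.5·6 = -25
e = -25 − (-25) = 0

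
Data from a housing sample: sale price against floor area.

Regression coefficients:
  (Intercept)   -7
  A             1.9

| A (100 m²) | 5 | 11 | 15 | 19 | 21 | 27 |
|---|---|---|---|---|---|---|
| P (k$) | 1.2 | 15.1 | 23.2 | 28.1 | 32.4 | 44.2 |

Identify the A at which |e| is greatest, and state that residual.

A=5: P̂ = -7 + 1.9·5 = 2.5; e = 1.2 − 2.5 = -1.3
A=11: P̂ = -7 + 1.9·11 = 13.9; e = 15.1 − 13.9 = 1.2
A=15: P̂ = -7 + 1.9·15 = 21.5; e = 23.2 − 21.5 = 1.7
A=19: P̂ = -7 + 1.9·19 = 29.1; e = 28.1 − 29.1 = -1
A=21: P̂ = -7 + 1.9·21 = 32.9; e = 32.4 − 32.9 = -0.5
A=27: P̂ = -7 + 1.9·27 = 44.3; e = 44.2 − 44.3 = -0.1
Largest |e| is 1.7 at A = 15, residual 1.7.

A = 15, e = 1.7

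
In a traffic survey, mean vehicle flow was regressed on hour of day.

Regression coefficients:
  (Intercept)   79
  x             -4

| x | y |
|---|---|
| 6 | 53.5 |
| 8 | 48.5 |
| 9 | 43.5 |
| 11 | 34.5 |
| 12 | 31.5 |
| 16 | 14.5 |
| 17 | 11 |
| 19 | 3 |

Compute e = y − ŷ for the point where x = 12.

e = 0.5

ŷ = 79 − 4·12 = 31
e = 31.5 − 31 = 0.5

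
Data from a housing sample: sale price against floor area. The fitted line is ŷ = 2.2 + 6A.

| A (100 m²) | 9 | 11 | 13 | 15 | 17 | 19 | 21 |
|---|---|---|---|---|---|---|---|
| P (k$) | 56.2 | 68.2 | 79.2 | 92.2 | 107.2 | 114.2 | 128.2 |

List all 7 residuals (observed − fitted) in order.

A=9: ŷ = 2.2 + 6·9 = 56.2; r = 56.2 − 56.2 = 0
A=11: ŷ = 2.2 + 6·11 = 68.2; r = 68.2 − 68.2 = 0
A=13: ŷ = 2.2 + 6·13 = 80.2; r = 79.2 − 80.2 = -1
A=15: ŷ = 2.2 + 6·15 = 92.2; r = 92.2 − 92.2 = 0
A=17: ŷ = 2.2 + 6·17 = 104.2; r = 107.2 − 104.2 = 3
A=19: ŷ = 2.2 + 6·19 = 116.2; r = 114.2 − 116.2 = -2
A=21: ŷ = 2.2 + 6·21 = 128.2; r = 128.2 − 128.2 = 0

0, 0, -1, 0, 3, -2, 0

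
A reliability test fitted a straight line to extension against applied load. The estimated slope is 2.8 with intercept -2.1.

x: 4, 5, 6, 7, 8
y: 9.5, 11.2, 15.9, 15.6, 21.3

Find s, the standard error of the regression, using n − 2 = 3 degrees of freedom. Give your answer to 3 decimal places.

s = 1.494

x=4: ŷ = -2.1 + 2.8·4 = 9.1; e = 9.5 − 9.1 = 0.4
x=5: ŷ = -2.1 + 2.8·5 = 11.9; e = 11.2 − 11.9 = -0.7
x=6: ŷ = -2.1 + 2.8·6 = 14.7; e = 15.9 − 14.7 = 1.2
x=7: ŷ = -2.1 + 2.8·7 = 17.5; e = 15.6 − 17.5 = -1.9
x=8: ŷ = -2.1 + 2.8·8 = 20.3; e = 21.3 − 20.3 = 1
SSE = 0.16 + 0.49 + 1.44 + 3.61 + 1 = 6.7
s = √(6.7/3) = √2.23333 ≈ 1.494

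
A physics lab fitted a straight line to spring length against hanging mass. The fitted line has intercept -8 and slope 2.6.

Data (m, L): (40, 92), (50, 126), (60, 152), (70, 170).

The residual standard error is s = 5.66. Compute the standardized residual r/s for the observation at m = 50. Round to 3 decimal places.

0.707

L̂ = -8 + 2.6·50 = 122
r = 126 − 122 = 4
r/s = 4 / 5.66 = 0.707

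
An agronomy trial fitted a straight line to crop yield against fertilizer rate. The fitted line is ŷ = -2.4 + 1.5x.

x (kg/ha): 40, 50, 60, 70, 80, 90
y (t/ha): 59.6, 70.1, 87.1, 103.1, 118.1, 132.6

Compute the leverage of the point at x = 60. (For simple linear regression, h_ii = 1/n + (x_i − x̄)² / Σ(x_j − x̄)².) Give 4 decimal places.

h = 0.1810

x̄ = (40 + 50 + 60 + 70 + 80 + 90)/6 = 65
Σ(x − x̄)² = 625 + 225 + 25 + 25 + 225 + 625 = 1750
h = 1/6 + (-5)²/1750 = 0.166667 + 0.0142857 = 0.1810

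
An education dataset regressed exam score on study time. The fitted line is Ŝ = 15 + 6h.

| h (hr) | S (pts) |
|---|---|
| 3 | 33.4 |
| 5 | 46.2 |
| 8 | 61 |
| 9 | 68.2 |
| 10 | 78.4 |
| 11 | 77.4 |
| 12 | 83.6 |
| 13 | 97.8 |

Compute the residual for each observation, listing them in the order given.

h=3: Ŝ = 15 + 6·3 = 33; e = 33.4 − 33 = 0.4
h=5: Ŝ = 15 + 6·5 = 45; e = 46.2 − 45 = 1.2
h=8: Ŝ = 15 + 6·8 = 63; e = 61 − 63 = -2
h=9: Ŝ = 15 + 6·9 = 69; e = 68.2 − 69 = -0.8
h=10: Ŝ = 15 + 6·10 = 75; e = 78.4 − 75 = 3.4
h=11: Ŝ = 15 + 6·11 = 81; e = 77.4 − 81 = -3.6
h=12: Ŝ = 15 + 6·12 = 87; e = 83.6 − 87 = -3.4
h=13: Ŝ = 15 + 6·13 = 93; e = 97.8 − 93 = 4.8

0.4, 1.2, -2, -0.8, 3.4, -3.6, -3.4, 4.8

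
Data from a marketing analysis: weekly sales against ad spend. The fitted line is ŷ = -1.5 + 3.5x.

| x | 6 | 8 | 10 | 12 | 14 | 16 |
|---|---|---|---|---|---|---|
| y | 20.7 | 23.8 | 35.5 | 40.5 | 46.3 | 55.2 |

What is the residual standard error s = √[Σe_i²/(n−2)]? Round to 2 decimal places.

s = 1.91

x=6: ŷ = -1.5 + 3.5·6 = 19.5; e = 20.7 − 19.5 = 1.2
x=8: ŷ = -1.5 + 3.5·8 = 26.5; e = 23.8 − 26.5 = -2.7
x=10: ŷ = -1.5 + 3.5·10 = 33.5; e = 35.5 − 33.5 = 2
x=12: ŷ = -1.5 + 3.5·12 = 40.5; e = 40.5 − 40.5 = 0
x=14: ŷ = -1.5 + 3.5·14 = 47.5; e = 46.3 − 47.5 = -1.2
x=16: ŷ = -1.5 + 3.5·16 = 54.5; e = 55.2 − 54.5 = 0.7
SSE = 1.44 + 7.29 + 4 + 0 + 1.44 + 0.49 = 14.66
s = √(14.66/4) = √3.665 ≈ 1.91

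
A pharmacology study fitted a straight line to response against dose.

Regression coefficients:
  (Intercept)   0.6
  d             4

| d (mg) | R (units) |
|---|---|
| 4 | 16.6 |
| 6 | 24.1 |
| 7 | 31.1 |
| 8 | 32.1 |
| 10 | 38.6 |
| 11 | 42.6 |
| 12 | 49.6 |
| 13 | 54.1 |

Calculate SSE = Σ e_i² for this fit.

d=4: ŷ = 0.6 + 4·4 = 16.6; e = 16.6 − 16.6 = 0
d=6: ŷ = 0.6 + 4·6 = 24.6; e = 24.1 − 24.6 = -0.5
d=7: ŷ = 0.6 + 4·7 = 28.6; e = 31.1 − 28.6 = 2.5
d=8: ŷ = 0.6 + 4·8 = 32.6; e = 32.1 − 32.6 = -0.5
d=10: ŷ = 0.6 + 4·10 = 40.6; e = 38.6 − 40.6 = -2
d=11: ŷ = 0.6 + 4·11 = 44.6; e = 42.6 − 44.6 = -2
d=12: ŷ = 0.6 + 4·12 = 48.6; e = 49.6 − 48.6 = 1
d=13: ŷ = 0.6 + 4·13 = 52.6; e = 54.1 − 52.6 = 1.5
SSE = 0 + 0.25 + 6.25 + 0.25 + 4 + 4 + 1 + 2.25 = 18

SSE = 18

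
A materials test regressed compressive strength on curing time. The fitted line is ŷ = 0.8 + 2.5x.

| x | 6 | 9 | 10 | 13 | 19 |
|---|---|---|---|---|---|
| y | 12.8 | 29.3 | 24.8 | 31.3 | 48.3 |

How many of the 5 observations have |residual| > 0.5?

4

x=6: ŷ = 0.8 + 2.5·6 = 15.8; e = 12.8 − 15.8 = -3
x=9: ŷ = 0.8 + 2.5·9 = 23.3; e = 29.3 − 23.3 = 6
x=10: ŷ = 0.8 + 2.5·10 = 25.8; e = 24.8 − 25.8 = -1
x=13: ŷ = 0.8 + 2.5·13 = 33.3; e = 31.3 − 33.3 = -2
x=19: ŷ = 0.8 + 2.5·19 = 48.3; e = 48.3 − 48.3 = 0
|e| > 0.5: x=6 (|e|=3), x=9 (|e|=6), x=10 (|e|=1), x=13 (|e|=2) → 4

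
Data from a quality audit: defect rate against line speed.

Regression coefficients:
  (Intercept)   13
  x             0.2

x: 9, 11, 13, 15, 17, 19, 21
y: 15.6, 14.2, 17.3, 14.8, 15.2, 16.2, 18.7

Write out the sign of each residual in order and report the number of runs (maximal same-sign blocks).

5 runs

x=9: ŷ = 13 + 0.2·9 = 14.8; r = 15.6 − 14.8 = 0.8
x=11: ŷ = 13 + 0.2·11 = 15.2; r = 14.2 − 15.2 = -1
x=13: ŷ = 13 + 0.2·13 = 15.6; r = 17.3 − 15.6 = 1.7
x=15: ŷ = 13 + 0.2·15 = 16; r = 14.8 − 16 = -1.2
x=17: ŷ = 13 + 0.2·17 = 16.4; r = 15.2 − 16.4 = -1.2
x=19: ŷ = 13 + 0.2·19 = 16.8; r = 16.2 − 16.8 = -0.6
x=21: ŷ = 13 + 0.2·21 = 17.2; r = 18.7 − 17.2 = 1.5
Signs: + − + − − − +
Runs: +×1, −×1, +×1, −×3, +×1 → 5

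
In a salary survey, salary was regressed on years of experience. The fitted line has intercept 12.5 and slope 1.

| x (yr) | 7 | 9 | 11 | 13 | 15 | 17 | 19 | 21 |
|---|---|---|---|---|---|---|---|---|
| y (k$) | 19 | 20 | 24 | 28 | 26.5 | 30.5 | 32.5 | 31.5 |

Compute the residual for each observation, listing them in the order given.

-0.5, -1.5, 0.5, 2.5, -1, 1, 1, -2

x=7: ŷ = 12.5 + 7 = 19.5; r = 19 − 19.5 = -0.5
x=9: ŷ = 12.5 + 9 = 21.5; r = 20 − 21.5 = -1.5
x=11: ŷ = 12.5 + 11 = 23.5; r = 24 − 23.5 = 0.5
x=13: ŷ = 12.5 + 13 = 25.5; r = 28 − 25.5 = 2.5
x=15: ŷ = 12.5 + 15 = 27.5; r = 26.5 − 27.5 = -1
x=17: ŷ = 12.5 + 17 = 29.5; r = 30.5 − 29.5 = 1
x=19: ŷ = 12.5 + 19 = 31.5; r = 32.5 − 31.5 = 1
x=21: ŷ = 12.5 + 21 = 33.5; r = 31.5 − 33.5 = -2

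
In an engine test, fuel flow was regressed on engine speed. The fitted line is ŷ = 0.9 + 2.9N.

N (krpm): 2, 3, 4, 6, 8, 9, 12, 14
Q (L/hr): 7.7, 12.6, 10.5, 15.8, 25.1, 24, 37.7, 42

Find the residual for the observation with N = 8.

ŷ = 0.9 + 2.9·8 = 24.1
e = 25.1 − 24.1 = 1

e = 1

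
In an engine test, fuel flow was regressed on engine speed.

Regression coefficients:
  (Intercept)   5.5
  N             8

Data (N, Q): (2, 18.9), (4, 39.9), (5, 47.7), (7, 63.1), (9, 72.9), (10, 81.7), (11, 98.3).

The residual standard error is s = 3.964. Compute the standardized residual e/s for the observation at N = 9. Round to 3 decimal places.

ŷ = 5.5 + 8·9 = 77.5
e = 72.9 − 77.5 = -4.6
e/s = -4.6 / 3.964 = -1.160

-1.160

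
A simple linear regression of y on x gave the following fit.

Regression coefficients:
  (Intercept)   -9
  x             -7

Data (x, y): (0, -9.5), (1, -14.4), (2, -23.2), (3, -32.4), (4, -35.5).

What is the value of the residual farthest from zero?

e = -2.4

x=0: ŷ = -9 − 7·0 = -9; e = -9.5 − (-9) = -0.5
x=1: ŷ = -9 − 7·1 = -16; e = -14.4 − (-16) = 1.6
x=2: ŷ = -9 − 7·2 = -23; e = -23.2 − (-23) = -0.2
x=3: ŷ = -9 − 7·3 = -30; e = -32.4 − (-30) = -2.4
x=4: ŷ = -9 − 7·4 = -37; e = -35.5 − (-37) = 1.5
Largest |e| is 2.4 at x = 3, residual -2.4.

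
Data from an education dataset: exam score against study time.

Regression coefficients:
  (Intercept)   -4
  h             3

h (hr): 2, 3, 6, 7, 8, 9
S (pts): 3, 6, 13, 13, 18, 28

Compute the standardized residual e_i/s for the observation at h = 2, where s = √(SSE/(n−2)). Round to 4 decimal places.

h=2: Ŝ = -4 + 3·2 = 2; e = 3 − 2 = 1
h=3: Ŝ = -4 + 3·3 = 5; e = 6 − 5 = 1
h=6: Ŝ = -4 + 3·6 = 14; e = 13 − 14 = -1
h=7: Ŝ = -4 + 3·7 = 17; e = 13 − 17 = -4
h=8: Ŝ = -4 + 3·8 = 20; e = 18 − 20 = -2
h=9: Ŝ = -4 + 3·9 = 23; e = 28 − 23 = 5
SSE = 1 + 1 + 1 + 16 + 4 + 25 = 48
s = √(48/4) = 3.4641
e/s = 1 / 3.4641 = 0.2887

0.2887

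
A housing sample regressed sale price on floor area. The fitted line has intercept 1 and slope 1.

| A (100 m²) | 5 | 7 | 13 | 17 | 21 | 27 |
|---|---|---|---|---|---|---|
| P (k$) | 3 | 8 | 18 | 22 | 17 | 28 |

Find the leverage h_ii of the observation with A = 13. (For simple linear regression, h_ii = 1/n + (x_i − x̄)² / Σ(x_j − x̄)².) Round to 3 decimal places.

h = 0.178

Ā = (5 + 7 + 13 + 17 + 21 + 27)/6 = 15
Σ(A − Ā)² = 100 + 64 + 4 + 4 + 36 + 144 = 352
h = 1/6 + (-2)²/352 = 0.166667 + 0.0113636 = 0.178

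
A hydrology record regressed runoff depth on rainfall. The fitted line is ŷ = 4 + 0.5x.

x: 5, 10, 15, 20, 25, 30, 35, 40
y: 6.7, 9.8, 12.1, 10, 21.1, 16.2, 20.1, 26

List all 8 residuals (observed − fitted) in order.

x=5: ŷ = 4 + 0.5·5 = 6.5; e = 6.7 − 6.5 = 0.2
x=10: ŷ = 4 + 0.5·10 = 9; e = 9.8 − 9 = 0.8
x=15: ŷ = 4 + 0.5·15 = 11.5; e = 12.1 − 11.5 = 0.6
x=20: ŷ = 4 + 0.5·20 = 14; e = 10 − 14 = -4
x=25: ŷ = 4 + 0.5·25 = 16.5; e = 21.1 − 16.5 = 4.6
x=30: ŷ = 4 + 0.5·30 = 19; e = 16.2 − 19 = -2.8
x=35: ŷ = 4 + 0.5·35 = 21.5; e = 20.1 − 21.5 = -1.4
x=40: ŷ = 4 + 0.5·40 = 24; e = 26 − 24 = 2

0.2, 0.8, 0.6, -4, 4.6, -2.8, -1.4, 2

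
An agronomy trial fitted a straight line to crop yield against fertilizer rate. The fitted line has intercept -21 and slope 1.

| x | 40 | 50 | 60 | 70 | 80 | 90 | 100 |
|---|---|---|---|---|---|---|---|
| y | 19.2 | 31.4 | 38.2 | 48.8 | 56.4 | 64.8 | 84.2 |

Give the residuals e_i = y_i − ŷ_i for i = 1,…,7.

0.2, 2.4, -0.8, -0.2, -2.6, -4.2, 5.2

x=40: ŷ = -21 + 40 = 19; e = 19.2 − 19 = 0.2
x=50: ŷ = -21 + 50 = 29; e = 31.4 − 29 = 2.4
x=60: ŷ = -21 + 60 = 39; e = 38.2 − 39 = -0.8
x=70: ŷ = -21 + 70 = 49; e = 48.8 − 49 = -0.2
x=80: ŷ = -21 + 80 = 59; e = 56.4 − 59 = -2.6
x=90: ŷ = -21 + 90 = 69; e = 64.8 − 69 = -4.2
x=100: ŷ = -21 + 100 = 79; e = 84.2 − 79 = 5.2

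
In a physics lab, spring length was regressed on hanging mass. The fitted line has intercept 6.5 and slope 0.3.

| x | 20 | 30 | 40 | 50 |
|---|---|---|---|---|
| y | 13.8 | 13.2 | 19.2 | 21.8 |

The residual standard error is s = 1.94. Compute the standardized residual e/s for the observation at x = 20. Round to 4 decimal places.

0.6701

ŷ = 6.5 + 0.3·20 = 12.5
e = 13.8 − 12.5 = 1.3
e/s = 1.3 / 1.94 = 0.6701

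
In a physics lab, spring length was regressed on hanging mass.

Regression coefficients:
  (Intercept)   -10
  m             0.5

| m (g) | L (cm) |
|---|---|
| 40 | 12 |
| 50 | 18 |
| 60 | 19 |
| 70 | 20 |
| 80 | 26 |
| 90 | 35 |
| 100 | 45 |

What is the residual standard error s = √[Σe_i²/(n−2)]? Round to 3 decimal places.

s = 4.000

m=40: ŷ = -10 + 0.5·40 = 10; e = 12 − 10 = 2
m=50: ŷ = -10 + 0.5·50 = 15; e = 18 − 15 = 3
m=60: ŷ = -10 + 0.5·60 = 20; e = 19 − 20 = -1
m=70: ŷ = -10 + 0.5·70 = 25; e = 20 − 25 = -5
m=80: ŷ = -10 + 0.5·80 = 30; e = 26 − 30 = -4
m=90: ŷ = -10 + 0.5·90 = 35; e = 35 − 35 = 0
m=100: ŷ = -10 + 0.5·100 = 40; e = 45 − 40 = 5
SSE = 4 + 9 + 1 + 25 + 16 + 0 + 25 = 80
s = √(80/5) = √16 ≈ 4.000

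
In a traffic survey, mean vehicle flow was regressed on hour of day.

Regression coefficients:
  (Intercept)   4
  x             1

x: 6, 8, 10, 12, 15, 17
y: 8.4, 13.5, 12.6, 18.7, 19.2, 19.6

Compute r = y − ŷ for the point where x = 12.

ŷ = 4 + 12 = 16
r = 18.7 − 16 = 2.7

r = 2.7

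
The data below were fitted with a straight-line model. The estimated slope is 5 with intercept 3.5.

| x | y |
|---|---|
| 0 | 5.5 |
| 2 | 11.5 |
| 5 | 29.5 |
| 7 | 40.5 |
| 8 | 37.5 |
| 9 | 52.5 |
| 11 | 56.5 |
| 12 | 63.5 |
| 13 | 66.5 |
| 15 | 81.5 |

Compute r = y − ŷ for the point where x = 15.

r = 3

ŷ = 3.5 + 5·15 = 78.5
r = 81.5 − 78.5 = 3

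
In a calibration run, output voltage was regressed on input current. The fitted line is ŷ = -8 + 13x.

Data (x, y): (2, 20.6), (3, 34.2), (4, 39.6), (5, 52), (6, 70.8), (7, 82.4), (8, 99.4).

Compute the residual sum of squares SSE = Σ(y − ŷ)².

SSE = 73.92

x=2: ŷ = -8 + 13·2 = 18; r = 20.6 − 18 = 2.6
x=3: ŷ = -8 + 13·3 = 31; r = 34.2 − 31 = 3.2
x=4: ŷ = -8 + 13·4 = 44; r = 39.6 − 44 = -4.4
x=5: ŷ = -8 + 13·5 = 57; r = 52 − 57 = -5
x=6: ŷ = -8 + 13·6 = 70; r = 70.8 − 70 = 0.8
x=7: ŷ = -8 + 13·7 = 83; r = 82.4 − 83 = -0.6
x=8: ŷ = -8 + 13·8 = 96; r = 99.4 − 96 = 3.4
SSE = 6.76 + 10.24 + 19.36 + 25 + 0.64 + 0.36 + 11.56 = 73.92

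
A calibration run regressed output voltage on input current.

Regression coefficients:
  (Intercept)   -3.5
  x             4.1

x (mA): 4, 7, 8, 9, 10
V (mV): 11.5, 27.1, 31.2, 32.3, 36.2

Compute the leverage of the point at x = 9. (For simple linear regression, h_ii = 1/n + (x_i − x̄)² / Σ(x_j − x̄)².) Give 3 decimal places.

x̄ = (4 + 7 + 8 + 9 + 10)/5 = 7.6
Σ(x − x̄)² = 12.96 + 0.36 + 0.16 + 1.96 + 5.76 = 21.2
h = 1/5 + (1.4)²/21.2 = 0.2 + 0.0924528 = 0.292

h = 0.292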